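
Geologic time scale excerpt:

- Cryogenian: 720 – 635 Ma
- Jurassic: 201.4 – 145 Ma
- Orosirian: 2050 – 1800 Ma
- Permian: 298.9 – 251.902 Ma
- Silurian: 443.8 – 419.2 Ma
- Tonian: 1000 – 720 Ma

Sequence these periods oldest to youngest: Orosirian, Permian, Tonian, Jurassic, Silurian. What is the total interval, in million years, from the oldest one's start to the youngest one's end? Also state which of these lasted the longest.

Orosirian → Tonian → Silurian → Permian → Jurassic; total span 1905 Myr; longest is Tonian

From the excerpt: Orosirian 2050–1800; Permian 298.9–251.902; Tonian 1000–720; Jurassic 201.4–145; Silurian 443.8–419.2 (Ma).
Larger Ma is earlier, so the oldest is Orosirian and the youngest is Jurassic; oldest to youngest: Orosirian, Tonian, Silurian, Permian, Jurassic.
Oldest start 2050 minus youngest end 145 gives 1905 Myr overall.
Individual lengths (start − end): Silurian 24.6; Orosirian 250; Tonian 280; Jurassic 56.4; Permian 46.998. The largest is Tonian at 280 Myr.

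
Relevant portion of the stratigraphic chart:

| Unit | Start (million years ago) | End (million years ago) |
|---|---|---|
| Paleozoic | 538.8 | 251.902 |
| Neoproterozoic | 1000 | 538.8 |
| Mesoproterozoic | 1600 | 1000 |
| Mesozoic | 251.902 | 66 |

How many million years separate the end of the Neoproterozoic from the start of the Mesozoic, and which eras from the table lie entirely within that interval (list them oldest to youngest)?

The Neoproterozoic closes at 538.8 Ma and the Mesozoic opens at 251.902 Ma, so the interval is 538.8 − 251.902 = 286.898 Myr.
An era fits inside if it starts at or after 538.8 Ma and ends at or before 251.902 Ma; oldest first that gives Paleozoic.

286.898 million years; Paleozoic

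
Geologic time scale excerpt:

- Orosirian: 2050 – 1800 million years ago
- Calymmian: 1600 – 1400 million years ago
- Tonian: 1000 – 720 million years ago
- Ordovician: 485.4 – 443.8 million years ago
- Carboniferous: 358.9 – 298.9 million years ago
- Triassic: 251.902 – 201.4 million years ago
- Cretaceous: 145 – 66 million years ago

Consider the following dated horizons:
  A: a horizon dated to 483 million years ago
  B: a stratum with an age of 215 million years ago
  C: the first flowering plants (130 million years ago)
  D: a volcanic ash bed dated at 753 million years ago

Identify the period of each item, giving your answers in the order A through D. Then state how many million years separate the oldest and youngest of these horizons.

A: 483 Ma lies in 485.4–443.8 Ma, so Ordovician.
B: 215 Ma lies in 251.902–201.4 Ma, so Triassic.
C: 130 Ma lies in 145–66 Ma, so Cretaceous.
D: 753 Ma lies in 1000–720 Ma, so Tonian.
Oldest = 753 Ma, youngest = 130 Ma → span 623 Myr.

A — Ordovician; B — Triassic; C — Cretaceous; D — Tonian; span 623 million years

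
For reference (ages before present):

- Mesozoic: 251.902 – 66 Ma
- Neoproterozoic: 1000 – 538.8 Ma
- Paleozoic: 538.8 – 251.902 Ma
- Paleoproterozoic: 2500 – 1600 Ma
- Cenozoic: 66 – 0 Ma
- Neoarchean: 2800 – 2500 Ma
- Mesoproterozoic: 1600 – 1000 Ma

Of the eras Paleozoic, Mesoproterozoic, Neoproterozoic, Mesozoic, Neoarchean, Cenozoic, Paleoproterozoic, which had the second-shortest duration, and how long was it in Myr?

Mesozoic, 185.902 million years

Durations: Paleozoic 286.898; Mesoproterozoic 600; Neoproterozoic 461.2; Mesozoic 185.902; Neoarchean 300; Cenozoic 66; Paleoproterozoic 900 Myr.
Sorted shortest-first: Cenozoic (66), Mesozoic (185.902), Paleozoic (286.898), Neoarchean (300), Neoproterozoic (461.2), Mesoproterozoic (600), Paleoproterozoic (900).
The second shortest is Mesozoic at 185.902 Myr.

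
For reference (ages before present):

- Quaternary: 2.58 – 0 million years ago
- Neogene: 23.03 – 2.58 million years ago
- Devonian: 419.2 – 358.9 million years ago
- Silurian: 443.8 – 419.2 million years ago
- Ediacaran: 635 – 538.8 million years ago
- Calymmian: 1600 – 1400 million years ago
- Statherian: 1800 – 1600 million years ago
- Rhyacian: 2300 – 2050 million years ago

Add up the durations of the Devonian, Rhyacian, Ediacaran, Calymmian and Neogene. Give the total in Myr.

Each duration: Devonian = 60.3; Rhyacian = 250; Ediacaran = 96.2; Calymmian = 200; Neogene = 20.45.
Sum: 60.3 + 250 + 96.2 + 200 + 20.45 = 626.95 Myr.

626.95 million years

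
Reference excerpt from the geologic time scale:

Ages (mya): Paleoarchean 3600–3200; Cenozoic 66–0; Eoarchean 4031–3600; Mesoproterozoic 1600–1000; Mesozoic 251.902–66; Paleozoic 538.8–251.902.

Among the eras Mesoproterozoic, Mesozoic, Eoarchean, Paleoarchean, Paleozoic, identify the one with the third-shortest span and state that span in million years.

Start − end for each: Mesoproterozoic 1600 − 1000 = 600; Mesozoic 251.902 − 66 = 185.902; Eoarchean 4031 − 3600 = 431; Paleoarchean 3600 − 3200 = 400; Paleozoic 538.8 − 251.902 = 286.898.
Ranking these from shortest: Mesozoic < Paleozoic < Paleoarchean < Eoarchean < Mesoproterozoic.
Position 3 in that ranking is Paleoarchean, which lasted 400 Myr.

Paleoarchean, 400 million years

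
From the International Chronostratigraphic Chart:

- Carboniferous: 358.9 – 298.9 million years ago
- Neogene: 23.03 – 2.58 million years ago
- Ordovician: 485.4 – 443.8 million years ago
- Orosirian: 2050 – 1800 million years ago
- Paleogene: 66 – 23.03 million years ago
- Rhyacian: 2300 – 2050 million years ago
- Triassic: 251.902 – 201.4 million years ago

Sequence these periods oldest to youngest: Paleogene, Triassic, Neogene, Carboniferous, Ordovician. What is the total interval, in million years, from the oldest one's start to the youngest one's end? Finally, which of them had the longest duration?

Ordovician → Carboniferous → Triassic → Paleogene → Neogene; total span 482.82 Myr; longest is Carboniferous

From the excerpt: Paleogene 66–23.03; Triassic 251.902–201.4; Neogene 23.03–2.58; Carboniferous 358.9–298.9; Ordovician 485.4–443.8 (Ma).
Larger Ma is earlier, so the oldest is Ordovician and the youngest is Neogene; oldest to youngest: Ordovician, Carboniferous, Triassic, Paleogene, Neogene.
Oldest start 485.4 minus youngest end 2.58 gives 482.82 Myr overall.
Individual lengths (start − end): Neogene 20.45; Ordovician 41.6; Paleogene 42.97; Triassic 50.502; Carboniferous 60. The largest is Carboniferous at 60 Myr.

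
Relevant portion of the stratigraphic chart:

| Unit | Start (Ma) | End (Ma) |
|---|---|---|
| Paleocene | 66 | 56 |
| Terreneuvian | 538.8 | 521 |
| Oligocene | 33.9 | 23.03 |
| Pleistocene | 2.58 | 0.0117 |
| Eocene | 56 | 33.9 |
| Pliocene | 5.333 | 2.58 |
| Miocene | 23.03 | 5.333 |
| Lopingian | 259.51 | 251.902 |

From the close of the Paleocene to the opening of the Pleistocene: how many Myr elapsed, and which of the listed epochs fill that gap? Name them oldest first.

End of Paleocene = 56 Ma; start of Pleistocene = 2.58 Ma.
Gap = 56 − 2.58 = 53.42 Myr.
Epochs wholly inside 56–2.58 Ma: Eocene (56–33.9), Oligocene (33.9–23.03), Miocene (23.03–5.333), Pliocene (5.333–2.58).

53.42 million years; Eocene, Oligocene, Miocene, Pliocene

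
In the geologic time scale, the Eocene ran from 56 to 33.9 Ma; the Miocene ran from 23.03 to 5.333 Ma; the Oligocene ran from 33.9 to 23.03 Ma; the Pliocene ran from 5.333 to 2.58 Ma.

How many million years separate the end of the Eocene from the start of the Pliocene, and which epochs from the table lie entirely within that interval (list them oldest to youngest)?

End of Eocene = 33.9 Ma; start of Pliocene = 5.333 Ma.
Gap = 33.9 − 5.333 = 28.567 Myr.
Epochs wholly inside 33.9–5.333 Ma: Oligocene (33.9–23.03), Miocene (23.03–5.333).

28.567 million years; Oligocene, Miocene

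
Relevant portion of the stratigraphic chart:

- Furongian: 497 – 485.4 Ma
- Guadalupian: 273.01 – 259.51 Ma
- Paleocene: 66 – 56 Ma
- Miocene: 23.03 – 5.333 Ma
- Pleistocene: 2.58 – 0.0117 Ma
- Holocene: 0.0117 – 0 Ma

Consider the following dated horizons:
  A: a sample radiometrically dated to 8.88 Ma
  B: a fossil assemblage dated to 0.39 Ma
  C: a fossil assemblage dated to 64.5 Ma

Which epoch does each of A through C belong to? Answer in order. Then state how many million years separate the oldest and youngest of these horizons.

A — Miocene; B — Pleistocene; C — Paleocene; span 64.11 million years

Match each age against the start–end ranges in the excerpt: A = 8.88 Ma → Miocene (23.03–5.333); B = 0.39 Ma → Pleistocene (2.58–0.0117); C = 64.5 Ma → Paleocene (66–56).
The largest age is 64.5 Ma and the smallest is 0.39 Ma; their difference is 64.11 Myr.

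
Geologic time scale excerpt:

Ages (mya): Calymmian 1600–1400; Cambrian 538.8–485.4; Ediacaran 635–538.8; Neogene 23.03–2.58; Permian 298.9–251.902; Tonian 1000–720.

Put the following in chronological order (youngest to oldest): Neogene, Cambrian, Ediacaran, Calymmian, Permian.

Sorting by start age (ascending Ma, since larger Ma = older): Neogene start 23.03, Permian start 298.9, Cambrian start 538.8, Ediacaran start 635, Calymmian start 1600.

Neogene, then Permian, then Cambrian, then Ediacaran, then Calymmian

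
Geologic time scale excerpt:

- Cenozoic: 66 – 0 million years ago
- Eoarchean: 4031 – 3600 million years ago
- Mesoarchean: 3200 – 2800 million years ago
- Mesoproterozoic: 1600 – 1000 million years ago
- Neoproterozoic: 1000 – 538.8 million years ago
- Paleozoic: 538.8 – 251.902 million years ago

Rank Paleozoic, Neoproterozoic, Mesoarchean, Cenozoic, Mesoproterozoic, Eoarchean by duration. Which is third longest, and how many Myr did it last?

Eoarchean, 431 million years

Durations: Paleozoic 286.898; Neoproterozoic 461.2; Mesoarchean 400; Cenozoic 66; Mesoproterozoic 600; Eoarchean 431 Myr.
Sorted longest-first: Mesoproterozoic (600), Neoproterozoic (461.2), Eoarchean (431), Mesoarchean (400), Paleozoic (286.898), Cenozoic (66).
The third longest is Eoarchean at 431 Myr.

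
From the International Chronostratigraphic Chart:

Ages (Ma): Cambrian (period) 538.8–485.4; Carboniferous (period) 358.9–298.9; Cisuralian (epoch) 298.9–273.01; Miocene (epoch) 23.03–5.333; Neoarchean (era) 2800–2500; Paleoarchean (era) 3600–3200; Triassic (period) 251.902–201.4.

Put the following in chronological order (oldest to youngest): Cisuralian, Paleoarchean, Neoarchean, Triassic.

The oldest of these is Paleoarchean (starts 3600 Ma) and the youngest is Triassic (ends 201.4 Ma).
In between, by decreasing start age: Neoarchean (2800), Cisuralian (298.9).

Paleoarchean, Neoarchean, Cisuralian, Triassic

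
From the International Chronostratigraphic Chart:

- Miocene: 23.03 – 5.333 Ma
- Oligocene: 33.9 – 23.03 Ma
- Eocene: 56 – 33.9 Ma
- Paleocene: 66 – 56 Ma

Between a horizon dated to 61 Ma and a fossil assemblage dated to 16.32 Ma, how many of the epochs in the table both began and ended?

The older date is 61 Ma and the younger is 16.32 Ma.
Epochs with start < 61 and end > 16.32 Ma: Eocene (56–33.9), Oligocene (33.9–23.03).
That is 2 complete epochs.

2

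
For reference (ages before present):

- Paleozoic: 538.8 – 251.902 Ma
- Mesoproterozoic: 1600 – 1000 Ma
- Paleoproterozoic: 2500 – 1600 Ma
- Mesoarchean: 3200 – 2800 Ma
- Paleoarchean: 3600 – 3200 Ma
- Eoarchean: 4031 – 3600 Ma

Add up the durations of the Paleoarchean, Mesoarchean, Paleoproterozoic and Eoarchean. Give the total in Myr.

2131 million years

Duration is start − end for each: (3600 − 3200) + (3200 − 2800) + (2500 − 1600) + (4031 − 3600).
That is 400 + 400 + 900 + 431, which totals 2131 million years.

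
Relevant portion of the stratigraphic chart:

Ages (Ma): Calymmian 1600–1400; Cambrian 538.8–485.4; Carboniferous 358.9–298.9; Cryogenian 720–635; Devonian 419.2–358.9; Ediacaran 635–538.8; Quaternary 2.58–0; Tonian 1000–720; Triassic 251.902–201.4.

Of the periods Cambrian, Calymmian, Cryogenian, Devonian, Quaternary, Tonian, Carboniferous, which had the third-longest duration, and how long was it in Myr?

Cryogenian, 85 million years

Start − end for each: Cambrian 538.8 − 485.4 = 53.4; Calymmian 1600 − 1400 = 200; Cryogenian 720 − 635 = 85; Devonian 419.2 − 358.9 = 60.3; Quaternary 2.58 − 0 = 2.58; Tonian 1000 − 720 = 280; Carboniferous 358.9 − 298.9 = 60.
Ranking these from longest: Tonian > Calymmian > Cryogenian > Devonian > Carboniferous > Cambrian > Quaternary.
Position 3 in that ranking is Cryogenian, which lasted 85 Myr.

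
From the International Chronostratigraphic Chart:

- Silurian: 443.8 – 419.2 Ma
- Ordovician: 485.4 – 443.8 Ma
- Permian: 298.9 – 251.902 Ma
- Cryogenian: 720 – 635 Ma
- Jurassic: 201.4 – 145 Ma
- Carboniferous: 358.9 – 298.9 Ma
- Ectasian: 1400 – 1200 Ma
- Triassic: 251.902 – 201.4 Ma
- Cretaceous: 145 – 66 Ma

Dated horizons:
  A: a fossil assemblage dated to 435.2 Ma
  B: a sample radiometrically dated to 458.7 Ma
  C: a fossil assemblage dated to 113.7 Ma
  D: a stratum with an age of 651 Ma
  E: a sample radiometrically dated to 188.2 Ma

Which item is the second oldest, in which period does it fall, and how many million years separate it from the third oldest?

Larger Ma means older, so oldest first: D 651 > B 458.7 > A 435.2 > E 188.2 > C 113.7.
Counting 2 along gives B (458.7 Ma); the excerpt puts that inside the Ordovician, 485.4–443.8 Ma.
Next in line is A (435.2 Ma), and 458.7 − 435.2 = 23.5 Myr.

B, in the Ordovician; 23.5 million years to A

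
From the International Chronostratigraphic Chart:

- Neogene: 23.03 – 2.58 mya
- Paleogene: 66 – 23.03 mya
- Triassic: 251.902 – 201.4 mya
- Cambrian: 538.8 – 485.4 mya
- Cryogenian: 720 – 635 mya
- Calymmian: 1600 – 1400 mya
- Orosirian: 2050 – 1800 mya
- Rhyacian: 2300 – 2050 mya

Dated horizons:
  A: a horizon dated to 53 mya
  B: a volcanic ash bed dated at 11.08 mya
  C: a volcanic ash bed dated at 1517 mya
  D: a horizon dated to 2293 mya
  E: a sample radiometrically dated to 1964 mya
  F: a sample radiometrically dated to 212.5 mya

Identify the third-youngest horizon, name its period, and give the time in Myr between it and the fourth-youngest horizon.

F, in the Triassic; 1304.5 million years to C

Smaller Ma means younger, so youngest first: B 11.08 < A 53 < F 212.5 < C 1517 < E 1964 < D 2293.
Counting 3 along gives F (212.5 Ma); the excerpt puts that inside the Triassic, 251.902–201.4 Ma.
Next in line is C (1517 Ma), and 1517 − 212.5 = 1304.5 Myr.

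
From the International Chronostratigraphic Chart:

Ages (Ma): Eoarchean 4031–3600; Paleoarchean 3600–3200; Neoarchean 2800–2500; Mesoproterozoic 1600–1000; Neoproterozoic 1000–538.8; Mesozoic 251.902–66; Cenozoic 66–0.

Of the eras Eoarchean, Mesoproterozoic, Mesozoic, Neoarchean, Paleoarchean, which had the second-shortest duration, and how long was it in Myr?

Durations: Eoarchean 431; Mesoproterozoic 600; Mesozoic 185.902; Neoarchean 300; Paleoarchean 400 Myr.
Sorted shortest-first: Mesozoic (185.902), Neoarchean (300), Paleoarchean (400), Eoarchean (431), Mesoproterozoic (600).
The second shortest is Neoarchean at 300 Myr.

Neoarchean, 300 million years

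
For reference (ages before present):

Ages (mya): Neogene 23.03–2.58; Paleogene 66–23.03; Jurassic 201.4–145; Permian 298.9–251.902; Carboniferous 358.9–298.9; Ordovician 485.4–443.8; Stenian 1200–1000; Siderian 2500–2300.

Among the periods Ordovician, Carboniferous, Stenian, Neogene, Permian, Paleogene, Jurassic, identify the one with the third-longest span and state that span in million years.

Jurassic, 56.4 million years

Start − end for each: Ordovician 485.4 − 443.8 = 41.6; Carboniferous 358.9 − 298.9 = 60; Stenian 1200 − 1000 = 200; Neogene 23.03 − 2.58 = 20.45; Permian 298.9 − 251.902 = 46.998; Paleogene 66 − 23.03 = 42.97; Jurassic 201.4 − 145 = 56.4.
Ranking these from longest: Stenian > Carboniferous > Jurassic > Permian > Paleogene > Ordovician > Neogene.
Position 3 in that ranking is Jurassic, which lasted 56.4 Myr.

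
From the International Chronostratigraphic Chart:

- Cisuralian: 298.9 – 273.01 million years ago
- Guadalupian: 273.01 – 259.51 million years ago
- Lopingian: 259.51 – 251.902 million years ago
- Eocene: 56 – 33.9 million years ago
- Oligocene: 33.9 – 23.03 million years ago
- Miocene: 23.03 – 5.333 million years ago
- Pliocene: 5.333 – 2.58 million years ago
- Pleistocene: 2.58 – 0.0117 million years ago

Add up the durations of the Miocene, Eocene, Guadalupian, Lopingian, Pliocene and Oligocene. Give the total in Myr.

Each duration: Miocene = 17.697; Eocene = 22.1; Guadalupian = 13.5; Lopingian = 7.608; Pliocene = 2.753; Oligocene = 10.87.
Sum: 17.697 + 22.1 + 13.5 + 7.608 + 2.753 + 10.87 = 74.528 Myr.

74.528 million years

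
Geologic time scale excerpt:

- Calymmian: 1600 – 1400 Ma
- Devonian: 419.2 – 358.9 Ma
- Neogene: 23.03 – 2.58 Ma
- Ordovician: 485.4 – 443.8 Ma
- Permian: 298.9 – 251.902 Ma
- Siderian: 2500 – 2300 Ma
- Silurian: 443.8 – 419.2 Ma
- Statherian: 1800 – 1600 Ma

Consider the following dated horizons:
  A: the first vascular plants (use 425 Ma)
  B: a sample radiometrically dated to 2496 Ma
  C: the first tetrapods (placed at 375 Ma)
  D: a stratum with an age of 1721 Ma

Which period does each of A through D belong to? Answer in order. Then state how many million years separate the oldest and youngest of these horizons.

A — Silurian; B — Siderian; C — Devonian; D — Statherian; span 2121 million years

A: 425 Ma lies in 443.8–419.2 Ma, so Silurian.
B: 2496 Ma lies in 2500–2300 Ma, so Siderian.
C: 375 Ma lies in 419.2–358.9 Ma, so Devonian.
D: 1721 Ma lies in 1800–1600 Ma, so Statherian.
Oldest = 2496 Ma, youngest = 375 Ma → span 2121 Myr.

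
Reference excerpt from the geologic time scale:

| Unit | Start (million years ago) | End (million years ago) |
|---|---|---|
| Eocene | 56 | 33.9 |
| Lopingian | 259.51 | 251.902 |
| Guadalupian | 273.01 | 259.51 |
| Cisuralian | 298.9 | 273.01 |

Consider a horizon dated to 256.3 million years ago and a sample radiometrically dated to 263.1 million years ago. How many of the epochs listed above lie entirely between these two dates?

The older date is 263.1 Ma and the younger is 256.3 Ma.
No epoch both begins after 263.1 Ma and ends before 256.3 Ma, so the count is 0.

0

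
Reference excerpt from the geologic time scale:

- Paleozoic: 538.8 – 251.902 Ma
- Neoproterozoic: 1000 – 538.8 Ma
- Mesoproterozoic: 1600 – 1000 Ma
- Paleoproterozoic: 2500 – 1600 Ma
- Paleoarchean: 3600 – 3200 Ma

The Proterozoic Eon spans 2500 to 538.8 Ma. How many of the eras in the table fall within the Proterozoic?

Eras inside 2500–538.8 Ma: Paleoproterozoic, Mesoproterozoic, Neoproterozoic — 3 in total.

3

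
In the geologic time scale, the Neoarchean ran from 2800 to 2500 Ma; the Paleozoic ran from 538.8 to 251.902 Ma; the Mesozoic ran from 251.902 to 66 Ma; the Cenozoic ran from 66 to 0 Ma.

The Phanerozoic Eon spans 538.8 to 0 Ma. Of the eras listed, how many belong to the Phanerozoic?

Eras inside 538.8–0 Ma: Paleozoic, Mesozoic, Cenozoic — 3 in total.

3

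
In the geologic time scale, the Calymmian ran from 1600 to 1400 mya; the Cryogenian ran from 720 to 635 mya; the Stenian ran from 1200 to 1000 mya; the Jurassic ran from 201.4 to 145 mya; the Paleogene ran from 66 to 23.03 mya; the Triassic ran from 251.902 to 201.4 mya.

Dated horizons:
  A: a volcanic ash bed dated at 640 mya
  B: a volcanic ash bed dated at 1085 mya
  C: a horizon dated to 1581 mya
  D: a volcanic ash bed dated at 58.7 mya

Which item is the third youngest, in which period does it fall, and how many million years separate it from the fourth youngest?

Sorted youngest-first by Ma: D (58.7), A (640), B (1085), C (1581).
The third youngest is B at 1085 Ma, which lies in 1200–1000 Ma: the Stenian.
The fourth youngest is C at 1581 Ma; separation = |1085 − 1581| = 496 Myr.

B, in the Stenian; 496 million years to C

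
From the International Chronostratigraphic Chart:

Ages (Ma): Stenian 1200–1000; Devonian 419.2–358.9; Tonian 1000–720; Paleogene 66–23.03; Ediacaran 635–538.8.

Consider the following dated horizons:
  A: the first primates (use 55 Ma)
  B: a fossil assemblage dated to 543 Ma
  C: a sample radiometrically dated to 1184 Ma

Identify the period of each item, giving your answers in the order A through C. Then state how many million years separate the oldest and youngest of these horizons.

A: 55 Ma lies in 66–23.03 Ma, so Paleogene.
B: 543 Ma lies in 635–538.8 Ma, so Ediacaran.
C: 1184 Ma lies in 1200–1000 Ma, so Stenian.
Oldest = 1184 Ma, youngest = 55 Ma → span 1129 Myr.

A — Paleogene; B — Ediacaran; C — Stenian; span 1129 million years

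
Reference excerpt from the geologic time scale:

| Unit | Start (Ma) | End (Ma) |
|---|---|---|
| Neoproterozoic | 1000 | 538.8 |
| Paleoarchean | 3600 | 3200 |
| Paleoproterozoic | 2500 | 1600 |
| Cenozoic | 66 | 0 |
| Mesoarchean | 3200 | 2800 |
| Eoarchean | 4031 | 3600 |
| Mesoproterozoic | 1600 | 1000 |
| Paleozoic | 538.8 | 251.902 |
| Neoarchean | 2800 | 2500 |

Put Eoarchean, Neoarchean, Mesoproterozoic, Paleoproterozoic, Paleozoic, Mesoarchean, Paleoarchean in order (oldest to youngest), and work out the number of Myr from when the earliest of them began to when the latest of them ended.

From the excerpt: Eoarchean 4031–3600; Neoarchean 2800–2500; Mesoproterozoic 1600–1000; Paleoproterozoic 2500–1600; Paleozoic 538.8–251.902; Mesoarchean 3200–2800; Paleoarchean 3600–3200 (Ma).
Larger Ma is earlier, so the oldest is Eoarchean and the youngest is Paleozoic; oldest to youngest: Eoarchean, Paleoarchean, Mesoarchean, Neoarchean, Paleoproterozoic, Mesoproterozoic, Paleozoic.
Oldest start 4031 minus youngest end 251.902 gives 3779.098 Myr overall.

Eoarchean, Paleoarchean, Mesoarchean, Neoarchean, Paleoproterozoic, Mesoproterozoic, Paleozoic; total span 3779.098 Myr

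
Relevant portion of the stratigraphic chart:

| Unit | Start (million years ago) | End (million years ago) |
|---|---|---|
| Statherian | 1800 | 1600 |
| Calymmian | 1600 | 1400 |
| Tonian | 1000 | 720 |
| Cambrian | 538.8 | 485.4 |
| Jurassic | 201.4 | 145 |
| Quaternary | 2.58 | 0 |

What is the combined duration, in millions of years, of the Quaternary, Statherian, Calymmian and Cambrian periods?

455.98 million years

Duration is start − end for each: (2.58 − 0) + (1800 − 1600) + (1600 − 1400) + (538.8 − 485.4).
That is 2.58 + 200 + 200 + 53.4, which totals 455.98 million years.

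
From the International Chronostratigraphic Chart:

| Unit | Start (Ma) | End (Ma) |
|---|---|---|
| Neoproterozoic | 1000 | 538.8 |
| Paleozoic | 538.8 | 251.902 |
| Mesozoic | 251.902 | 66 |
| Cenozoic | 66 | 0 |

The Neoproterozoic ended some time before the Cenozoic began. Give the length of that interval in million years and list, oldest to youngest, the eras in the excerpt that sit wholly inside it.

The Neoproterozoic closes at 538.8 Ma and the Cenozoic opens at 66 Ma, so the interval is 538.8 − 66 = 472.8 Myr.
An era fits inside if it starts at or after 538.8 Ma and ends at or before 66 Ma; oldest first that gives Paleozoic, Mesozoic.

472.8 million years; Paleozoic, Mesozoic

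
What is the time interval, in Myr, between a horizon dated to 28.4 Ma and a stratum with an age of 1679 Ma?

1650.6 million years

1679 − 28.4 = 1650.6 million years.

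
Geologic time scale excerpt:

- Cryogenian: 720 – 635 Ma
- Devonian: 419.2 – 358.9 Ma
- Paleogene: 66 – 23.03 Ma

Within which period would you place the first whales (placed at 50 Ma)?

50 Ma lies between 66 and 23.03 Ma, so it falls in the Paleogene.

Paleogene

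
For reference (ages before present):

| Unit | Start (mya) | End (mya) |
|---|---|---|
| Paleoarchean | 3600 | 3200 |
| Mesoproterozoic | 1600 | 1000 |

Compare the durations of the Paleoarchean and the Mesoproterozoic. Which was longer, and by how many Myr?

Paleoarchean: 3600 − 3200 = 400 Myr.
Mesoproterozoic: 1600 − 1000 = 600 Myr.
Difference: 600 − 400 = 200 Myr, so the Mesoproterozoic was longer.

Mesoproterozoic, by 200 million years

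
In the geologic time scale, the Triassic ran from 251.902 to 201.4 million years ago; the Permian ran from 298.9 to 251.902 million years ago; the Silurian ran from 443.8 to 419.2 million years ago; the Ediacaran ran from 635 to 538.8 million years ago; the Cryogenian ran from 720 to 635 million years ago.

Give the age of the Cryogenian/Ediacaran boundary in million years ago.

The Cryogenian ends and the Ediacaran begins at 635 million years ago.

635 million years ago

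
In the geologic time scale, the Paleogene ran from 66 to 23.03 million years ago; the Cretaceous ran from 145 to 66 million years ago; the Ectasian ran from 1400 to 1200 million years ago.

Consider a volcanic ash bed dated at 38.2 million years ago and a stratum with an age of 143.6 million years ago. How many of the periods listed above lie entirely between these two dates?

0

Checking each listed span, none has both start < 143.6 Ma and end > 38.2 Ma — every period straddles one of the two dates or lies outside them — so the count is 0.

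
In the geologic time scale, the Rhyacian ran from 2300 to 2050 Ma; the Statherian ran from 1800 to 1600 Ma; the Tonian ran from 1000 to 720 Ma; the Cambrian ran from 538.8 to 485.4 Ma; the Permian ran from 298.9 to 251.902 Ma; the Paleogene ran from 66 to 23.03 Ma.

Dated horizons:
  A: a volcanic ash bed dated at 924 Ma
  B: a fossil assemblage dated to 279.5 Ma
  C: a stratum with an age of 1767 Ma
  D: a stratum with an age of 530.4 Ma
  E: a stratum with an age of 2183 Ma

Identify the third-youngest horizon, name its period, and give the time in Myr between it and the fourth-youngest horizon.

Sorted youngest-first by Ma: B (279.5), D (530.4), A (924), C (1767), E (2183).
The third youngest is A at 924 Ma, which lies in 1000–720 Ma: the Tonian.
The fourth youngest is C at 1767 Ma; separation = |924 − 1767| = 843 Myr.

A, in the Tonian; 843 million years to C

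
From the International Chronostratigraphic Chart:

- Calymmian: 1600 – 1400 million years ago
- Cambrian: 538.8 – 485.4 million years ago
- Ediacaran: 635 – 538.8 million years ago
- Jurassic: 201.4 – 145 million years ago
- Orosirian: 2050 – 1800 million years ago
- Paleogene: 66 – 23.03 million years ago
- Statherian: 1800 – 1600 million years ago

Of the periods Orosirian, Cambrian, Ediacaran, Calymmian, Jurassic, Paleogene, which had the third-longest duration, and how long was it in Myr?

Ediacaran, 96.2 million years

Start − end for each: Orosirian 2050 − 1800 = 250; Cambrian 538.8 − 485.4 = 53.4; Ediacaran 635 − 538.8 = 96.2; Calymmian 1600 − 1400 = 200; Jurassic 201.4 − 145 = 56.4; Paleogene 66 − 23.03 = 42.97.
Ranking these from longest: Orosirian > Calymmian > Ediacaran > Jurassic > Cambrian > Paleogene.
Position 3 in that ranking is Ediacaran, which lasted 96.2 Myr.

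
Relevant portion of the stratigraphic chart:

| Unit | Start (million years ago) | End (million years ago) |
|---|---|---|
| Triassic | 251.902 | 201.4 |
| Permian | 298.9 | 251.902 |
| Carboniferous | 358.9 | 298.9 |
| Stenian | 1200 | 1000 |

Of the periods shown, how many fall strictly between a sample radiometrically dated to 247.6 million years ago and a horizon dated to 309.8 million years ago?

1

309.8 Ma sits inside the Carboniferous (358.9–298.9) and 247.6 Ma inside the Triassic (251.902–201.4); neither of those is wholly between the two dates.
The listed periods lying completely between them are Permian — 1 in all.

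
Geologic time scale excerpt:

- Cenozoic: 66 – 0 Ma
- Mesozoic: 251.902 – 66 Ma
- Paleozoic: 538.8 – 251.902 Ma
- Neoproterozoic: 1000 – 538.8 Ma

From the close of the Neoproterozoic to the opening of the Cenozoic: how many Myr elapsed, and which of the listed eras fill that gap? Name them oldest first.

472.8 million years; Paleozoic, Mesozoic

End of Neoproterozoic = 538.8 Ma; start of Cenozoic = 66 Ma.
Gap = 538.8 − 66 = 472.8 Myr.
Eras wholly inside 538.8–66 Ma: Paleozoic (538.8–251.902), Mesozoic (251.902–66).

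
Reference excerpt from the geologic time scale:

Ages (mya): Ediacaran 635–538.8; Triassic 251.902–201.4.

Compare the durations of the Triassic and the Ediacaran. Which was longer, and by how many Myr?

Triassic: 251.902 − 201.4 = 50.502 Myr.
Ediacaran: 635 − 538.8 = 96.2 Myr.
Difference: 96.2 − 50.502 = 45.698 Myr, so the Ediacaran was longer.

Ediacaran, by 45.698 million years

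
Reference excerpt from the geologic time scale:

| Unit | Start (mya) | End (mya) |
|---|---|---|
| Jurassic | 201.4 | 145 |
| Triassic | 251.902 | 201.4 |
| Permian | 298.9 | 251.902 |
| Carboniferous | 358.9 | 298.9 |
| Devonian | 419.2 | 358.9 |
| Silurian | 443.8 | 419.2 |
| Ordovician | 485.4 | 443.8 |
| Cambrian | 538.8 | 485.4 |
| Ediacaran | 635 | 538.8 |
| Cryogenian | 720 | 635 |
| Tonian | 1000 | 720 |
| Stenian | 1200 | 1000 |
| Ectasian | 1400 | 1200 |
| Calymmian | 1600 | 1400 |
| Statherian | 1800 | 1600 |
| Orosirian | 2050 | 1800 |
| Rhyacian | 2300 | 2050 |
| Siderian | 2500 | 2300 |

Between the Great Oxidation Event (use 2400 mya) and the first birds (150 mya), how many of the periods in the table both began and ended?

The older date is 2400 Ma and the younger is 150 Ma.
Periods with start < 2400 and end > 150 Ma: Rhyacian (2300–2050), Orosirian (2050–1800), Statherian (1800–1600), Calymmian (1600–1400), Ectasian (1400–1200), Stenian (1200–1000), Tonian (1000–720), Cryogenian (720–635), Ediacaran (635–538.8), Cambrian (538.8–485.4), Ordovician (485.4–443.8), Silurian (443.8–419.2), Devonian (419.2–358.9), Carboniferous (358.9–298.9), Permian (298.9–251.902), Triassic (251.902–201.4).
That is 16 complete periods.

16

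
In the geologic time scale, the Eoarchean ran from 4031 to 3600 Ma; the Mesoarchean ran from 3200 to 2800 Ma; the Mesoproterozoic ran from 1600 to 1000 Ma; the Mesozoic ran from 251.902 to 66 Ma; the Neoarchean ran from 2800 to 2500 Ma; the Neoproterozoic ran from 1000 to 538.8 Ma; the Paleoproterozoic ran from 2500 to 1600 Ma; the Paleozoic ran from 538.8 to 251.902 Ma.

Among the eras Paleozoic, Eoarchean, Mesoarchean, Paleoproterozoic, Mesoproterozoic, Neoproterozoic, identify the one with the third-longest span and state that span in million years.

Start − end for each: Paleozoic 538.8 − 251.902 = 286.898; Eoarchean 4031 − 3600 = 431; Mesoarchean 3200 − 2800 = 400; Paleoproterozoic 2500 − 1600 = 900; Mesoproterozoic 1600 − 1000 = 600; Neoproterozoic 1000 − 538.8 = 461.2.
Ranking these from longest: Paleoproterozoic > Mesoproterozoic > Neoproterozoic > Eoarchean > Mesoarchean > Paleozoic.
Position 3 in that ranking is Neoproterozoic, which lasted 461.2 Myr.

Neoproterozoic, 461.2 million years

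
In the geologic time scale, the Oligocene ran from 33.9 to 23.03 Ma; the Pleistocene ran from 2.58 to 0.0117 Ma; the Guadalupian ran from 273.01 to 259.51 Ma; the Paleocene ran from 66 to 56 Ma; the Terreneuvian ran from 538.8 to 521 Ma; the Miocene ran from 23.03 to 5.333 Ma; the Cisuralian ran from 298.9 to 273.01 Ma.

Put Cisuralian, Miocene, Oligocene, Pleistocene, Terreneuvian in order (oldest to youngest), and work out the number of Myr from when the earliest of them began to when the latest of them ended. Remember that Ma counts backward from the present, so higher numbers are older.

Start ages (Ma): Terreneuvian 538.8, Cisuralian 298.9, Oligocene 33.9, Miocene 23.03, Pleistocene 2.58.
Ordered oldest to youngest: Terreneuvian, Cisuralian, Oligocene, Miocene, Pleistocene.
Span = 538.8 − 0.0117 = 538.7883 Myr.

Terreneuvian, Cisuralian, Oligocene, Miocene, Pleistocene; total span 538.7883 Myr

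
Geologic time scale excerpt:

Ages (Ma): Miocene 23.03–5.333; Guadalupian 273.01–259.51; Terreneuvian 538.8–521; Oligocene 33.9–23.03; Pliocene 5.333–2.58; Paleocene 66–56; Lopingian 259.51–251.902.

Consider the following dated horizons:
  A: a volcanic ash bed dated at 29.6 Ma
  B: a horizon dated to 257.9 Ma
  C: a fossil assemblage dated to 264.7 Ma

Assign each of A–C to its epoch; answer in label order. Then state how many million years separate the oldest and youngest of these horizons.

Match each age against the start–end ranges in the excerpt: A = 29.6 Ma → Oligocene (33.9–23.03); B = 257.9 Ma → Lopingian (259.51–251.902); C = 264.7 Ma → Guadalupian (273.01–259.51).
The largest age is 264.7 Ma and the smallest is 29.6 Ma; their difference is 235.1 Myr.

A — Oligocene; B — Lopingian; C — Guadalupian; span 235.1 million years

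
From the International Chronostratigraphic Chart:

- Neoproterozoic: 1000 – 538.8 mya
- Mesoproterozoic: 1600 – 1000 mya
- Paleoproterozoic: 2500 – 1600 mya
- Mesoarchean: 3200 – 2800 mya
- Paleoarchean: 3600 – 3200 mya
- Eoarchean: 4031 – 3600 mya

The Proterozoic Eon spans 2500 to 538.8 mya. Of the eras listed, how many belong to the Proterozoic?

3

Eras inside 2500–538.8 Ma: Paleoproterozoic, Mesoproterozoic, Neoproterozoic — 3 in total.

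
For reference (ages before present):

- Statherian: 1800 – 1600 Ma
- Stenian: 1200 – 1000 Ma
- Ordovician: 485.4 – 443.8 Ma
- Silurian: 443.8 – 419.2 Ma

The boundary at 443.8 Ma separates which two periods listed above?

The Ordovician ends at 443.8 Ma and the Silurian begins at 443.8 Ma, so they share that boundary.

Ordovician and Silurian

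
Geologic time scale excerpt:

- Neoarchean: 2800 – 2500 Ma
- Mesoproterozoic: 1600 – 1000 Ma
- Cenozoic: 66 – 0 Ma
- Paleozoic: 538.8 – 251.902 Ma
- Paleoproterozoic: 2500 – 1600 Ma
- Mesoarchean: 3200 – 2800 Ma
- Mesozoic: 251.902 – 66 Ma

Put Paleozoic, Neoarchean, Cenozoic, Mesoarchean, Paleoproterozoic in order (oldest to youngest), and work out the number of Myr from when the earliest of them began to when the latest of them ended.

Start ages (Ma): Mesoarchean 3200, Neoarchean 2800, Paleoproterozoic 2500, Paleozoic 538.8, Cenozoic 66.
Ordered oldest to youngest: Mesoarchean, Neoarchean, Paleoproterozoic, Paleozoic, Cenozoic.
Span = 3200 − 0 = 3200 Myr.

Mesoarchean → Neoarchean → Paleoproterozoic → Paleozoic → Cenozoic; total span 3200 Myr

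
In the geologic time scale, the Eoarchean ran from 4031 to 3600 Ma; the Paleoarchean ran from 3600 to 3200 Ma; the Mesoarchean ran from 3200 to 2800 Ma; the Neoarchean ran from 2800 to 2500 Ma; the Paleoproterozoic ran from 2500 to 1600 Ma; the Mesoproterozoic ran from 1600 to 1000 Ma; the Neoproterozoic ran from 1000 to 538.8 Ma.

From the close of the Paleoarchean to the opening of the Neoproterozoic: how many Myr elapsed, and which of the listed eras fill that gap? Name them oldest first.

The Paleoarchean closes at 3200 Ma and the Neoproterozoic opens at 1000 Ma, so the interval is 3200 − 1000 = 2200 Myr.
An era fits inside if it starts at or after 3200 Ma and ends at or before 1000 Ma; oldest first that gives Mesoarchean, Neoarchean, Paleoproterozoic, Mesoproterozoic.

2200 million years; Mesoarchean, Neoarchean, Paleoproterozoic, Mesoproterozoic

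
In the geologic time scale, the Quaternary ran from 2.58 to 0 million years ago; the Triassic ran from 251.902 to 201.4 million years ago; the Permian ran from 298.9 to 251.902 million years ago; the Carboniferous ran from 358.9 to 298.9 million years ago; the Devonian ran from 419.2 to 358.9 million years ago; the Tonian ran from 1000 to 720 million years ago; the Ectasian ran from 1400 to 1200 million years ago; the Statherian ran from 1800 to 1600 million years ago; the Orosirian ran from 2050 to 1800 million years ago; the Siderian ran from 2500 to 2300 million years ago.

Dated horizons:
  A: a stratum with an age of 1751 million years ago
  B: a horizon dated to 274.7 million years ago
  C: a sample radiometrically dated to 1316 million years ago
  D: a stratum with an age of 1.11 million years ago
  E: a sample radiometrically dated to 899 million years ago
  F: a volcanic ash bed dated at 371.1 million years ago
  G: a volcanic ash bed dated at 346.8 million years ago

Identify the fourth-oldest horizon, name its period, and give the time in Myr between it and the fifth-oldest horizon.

F, in the Devonian; 24.3 million years to G

Larger Ma means older, so oldest first: A 1751 > C 1316 > E 899 > F 371.1 > G 346.8 > B 274.7 > D 1.11.
Counting 4 along gives F (371.1 Ma); the excerpt puts that inside the Devonian, 419.2–358.9 Ma.
Next in line is G (346.8 Ma), and 371.1 − 346.8 = 24.3 Myr.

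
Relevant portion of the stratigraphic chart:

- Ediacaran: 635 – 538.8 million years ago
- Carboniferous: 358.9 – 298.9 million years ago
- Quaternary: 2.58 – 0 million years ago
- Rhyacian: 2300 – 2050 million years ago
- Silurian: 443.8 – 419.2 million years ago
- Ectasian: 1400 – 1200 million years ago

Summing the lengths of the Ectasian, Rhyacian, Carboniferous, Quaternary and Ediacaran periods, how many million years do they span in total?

Each duration: Ectasian = 200; Rhyacian = 250; Carboniferous = 60; Quaternary = 2.58; Ediacaran = 96.2.
Sum: 200 + 250 + 60 + 2.58 + 96.2 = 608.78 Myr.

608.78 million years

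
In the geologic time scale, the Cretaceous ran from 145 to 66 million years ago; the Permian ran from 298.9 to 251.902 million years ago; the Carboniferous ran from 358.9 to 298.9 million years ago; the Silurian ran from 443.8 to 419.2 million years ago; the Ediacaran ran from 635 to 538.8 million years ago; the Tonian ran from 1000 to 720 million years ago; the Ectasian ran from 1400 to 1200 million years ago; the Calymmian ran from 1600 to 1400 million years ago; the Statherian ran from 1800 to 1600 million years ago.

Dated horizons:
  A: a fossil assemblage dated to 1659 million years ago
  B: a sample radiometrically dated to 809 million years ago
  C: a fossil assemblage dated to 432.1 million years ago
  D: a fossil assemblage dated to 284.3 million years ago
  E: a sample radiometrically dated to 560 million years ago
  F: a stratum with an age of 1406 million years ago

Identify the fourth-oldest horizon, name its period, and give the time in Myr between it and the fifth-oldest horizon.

E, in the Ediacaran; 127.9 million years to C

Larger Ma means older, so oldest first: A 1659 > F 1406 > B 809 > E 560 > C 432.1 > D 284.3.
Counting 4 along gives E (560 Ma); the excerpt puts that inside the Ediacaran, 635–538.8 Ma.
Next in line is C (432.1 Ma), and 560 − 432.1 = 127.9 Myr.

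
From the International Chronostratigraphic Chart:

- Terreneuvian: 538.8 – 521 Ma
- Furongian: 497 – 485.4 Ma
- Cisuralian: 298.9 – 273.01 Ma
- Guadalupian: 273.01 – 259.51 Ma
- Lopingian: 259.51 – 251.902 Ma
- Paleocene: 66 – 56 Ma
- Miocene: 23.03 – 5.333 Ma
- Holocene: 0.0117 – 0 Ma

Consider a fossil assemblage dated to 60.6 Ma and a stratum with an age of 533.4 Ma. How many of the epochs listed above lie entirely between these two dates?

4

The older date is 533.4 Ma and the younger is 60.6 Ma.
Epochs with start < 533.4 and end > 60.6 Ma: Furongian (497–485.4), Cisuralian (298.9–273.01), Guadalupian (273.01–259.51), Lopingian (259.51–251.902).
That is 4 complete epochs.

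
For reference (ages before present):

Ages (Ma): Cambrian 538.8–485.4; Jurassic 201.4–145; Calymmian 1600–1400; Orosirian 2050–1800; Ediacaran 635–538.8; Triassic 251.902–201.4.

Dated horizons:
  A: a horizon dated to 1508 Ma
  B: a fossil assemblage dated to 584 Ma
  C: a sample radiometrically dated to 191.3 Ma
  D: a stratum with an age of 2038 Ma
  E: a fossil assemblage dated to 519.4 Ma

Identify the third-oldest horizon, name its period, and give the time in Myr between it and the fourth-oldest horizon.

B, in the Ediacaran; 64.6 million years to E

Larger Ma means older, so oldest first: D 2038 > A 1508 > B 584 > E 519.4 > C 191.3.
Counting 3 along gives B (584 Ma); the excerpt puts that inside the Ediacaran, 635–538.8 Ma.
Next in line is E (519.4 Ma), and 584 − 519.4 = 64.6 Myr.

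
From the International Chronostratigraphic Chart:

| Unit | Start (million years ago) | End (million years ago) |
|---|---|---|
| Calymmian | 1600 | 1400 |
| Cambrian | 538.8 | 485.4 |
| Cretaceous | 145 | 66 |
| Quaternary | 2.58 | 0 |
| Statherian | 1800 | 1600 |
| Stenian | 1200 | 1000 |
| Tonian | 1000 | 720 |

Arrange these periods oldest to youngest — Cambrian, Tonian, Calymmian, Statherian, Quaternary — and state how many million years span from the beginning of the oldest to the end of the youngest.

From the excerpt: Cambrian 538.8–485.4; Tonian 1000–720; Calymmian 1600–1400; Statherian 1800–1600; Quaternary 2.58–0 (Ma).
Larger Ma is earlier, so the oldest is Statherian and the youngest is Quaternary; oldest to youngest: Statherian, Calymmian, Tonian, Cambrian, Quaternary.
Oldest start 1800 minus youngest end 0 gives 1800 Myr overall.

Statherian → Calymmian → Tonian → Cambrian → Quaternary; total span 1800 Myr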